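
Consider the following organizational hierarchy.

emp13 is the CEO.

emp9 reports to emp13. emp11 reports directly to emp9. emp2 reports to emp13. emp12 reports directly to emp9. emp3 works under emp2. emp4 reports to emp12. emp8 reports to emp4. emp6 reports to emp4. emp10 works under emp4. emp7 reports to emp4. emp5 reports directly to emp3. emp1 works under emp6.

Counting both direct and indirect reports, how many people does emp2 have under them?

2

emp2 directly manages emp3. Under emp3: emp5 (1). That's 2 in total.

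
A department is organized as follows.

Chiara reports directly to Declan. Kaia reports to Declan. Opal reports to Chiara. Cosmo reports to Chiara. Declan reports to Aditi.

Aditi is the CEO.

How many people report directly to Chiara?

Chiara directly manages Opal, Cosmo. That is 2 direct reports.

2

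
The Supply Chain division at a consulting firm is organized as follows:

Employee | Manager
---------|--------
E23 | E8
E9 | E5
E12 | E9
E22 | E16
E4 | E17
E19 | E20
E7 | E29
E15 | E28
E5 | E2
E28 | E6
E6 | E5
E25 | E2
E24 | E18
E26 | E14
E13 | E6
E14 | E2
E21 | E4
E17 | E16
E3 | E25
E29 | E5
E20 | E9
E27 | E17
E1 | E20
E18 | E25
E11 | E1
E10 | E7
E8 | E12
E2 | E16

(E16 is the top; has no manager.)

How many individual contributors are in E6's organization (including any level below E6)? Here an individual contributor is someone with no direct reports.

2

The people in E6's organization with no one reporting to them are E15, E13. That is 2.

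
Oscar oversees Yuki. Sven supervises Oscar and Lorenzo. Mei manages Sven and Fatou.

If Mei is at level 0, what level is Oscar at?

Chain from Oscar up to Mei: Oscar → Sven → Mei. That is 2 steps up, so Oscar is 2 levels below Mei.

2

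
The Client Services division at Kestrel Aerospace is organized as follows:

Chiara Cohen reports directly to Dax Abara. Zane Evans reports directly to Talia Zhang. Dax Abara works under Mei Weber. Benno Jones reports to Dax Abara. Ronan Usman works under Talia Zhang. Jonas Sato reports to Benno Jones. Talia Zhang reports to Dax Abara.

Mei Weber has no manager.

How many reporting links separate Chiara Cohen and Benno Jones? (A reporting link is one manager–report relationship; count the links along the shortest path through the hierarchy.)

2

Chiara Cohen is 1 level below Dax Abara, and Benno Jones is 1 level below Dax Abara (their lowest common manager). The shortest path runs up from Chiara Cohen to Dax Abara and back down to Benno Jones: 1 + 1 = 2 links.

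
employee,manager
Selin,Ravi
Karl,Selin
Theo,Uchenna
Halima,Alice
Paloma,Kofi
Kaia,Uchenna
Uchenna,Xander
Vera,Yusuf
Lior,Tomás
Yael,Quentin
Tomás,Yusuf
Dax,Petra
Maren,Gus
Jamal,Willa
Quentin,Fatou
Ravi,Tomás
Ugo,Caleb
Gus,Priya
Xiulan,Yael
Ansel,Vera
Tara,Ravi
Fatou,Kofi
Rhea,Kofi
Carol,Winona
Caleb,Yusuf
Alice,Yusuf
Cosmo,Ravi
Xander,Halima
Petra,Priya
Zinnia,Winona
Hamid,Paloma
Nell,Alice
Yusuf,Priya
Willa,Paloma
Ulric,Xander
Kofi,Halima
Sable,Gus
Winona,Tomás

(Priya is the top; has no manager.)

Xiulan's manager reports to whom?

Quentin

Xiulan reports to Yael, and Yael reports to Quentin. So Xiulan's skip-level manager is Quentin.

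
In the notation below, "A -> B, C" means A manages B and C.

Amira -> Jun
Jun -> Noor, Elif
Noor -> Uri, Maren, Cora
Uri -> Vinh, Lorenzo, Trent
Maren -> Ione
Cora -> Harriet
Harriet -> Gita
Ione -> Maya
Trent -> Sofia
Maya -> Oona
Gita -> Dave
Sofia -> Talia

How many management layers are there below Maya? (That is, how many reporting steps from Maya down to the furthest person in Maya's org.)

The longest chain under Maya runs Maya → Oona, which is 1 level below Maya.

1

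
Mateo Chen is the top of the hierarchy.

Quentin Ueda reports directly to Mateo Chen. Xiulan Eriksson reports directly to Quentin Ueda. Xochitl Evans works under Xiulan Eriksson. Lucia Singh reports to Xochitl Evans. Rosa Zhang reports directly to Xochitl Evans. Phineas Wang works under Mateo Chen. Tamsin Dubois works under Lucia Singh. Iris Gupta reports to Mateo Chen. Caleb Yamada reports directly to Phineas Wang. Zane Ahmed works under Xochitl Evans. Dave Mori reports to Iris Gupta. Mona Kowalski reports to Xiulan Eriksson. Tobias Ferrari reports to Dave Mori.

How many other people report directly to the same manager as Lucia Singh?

Lucia Singh reports to Xochitl Evans. Xochitl Evans's other direct reports are Rosa Zhang, Zane Ahmed — 2 peers.

2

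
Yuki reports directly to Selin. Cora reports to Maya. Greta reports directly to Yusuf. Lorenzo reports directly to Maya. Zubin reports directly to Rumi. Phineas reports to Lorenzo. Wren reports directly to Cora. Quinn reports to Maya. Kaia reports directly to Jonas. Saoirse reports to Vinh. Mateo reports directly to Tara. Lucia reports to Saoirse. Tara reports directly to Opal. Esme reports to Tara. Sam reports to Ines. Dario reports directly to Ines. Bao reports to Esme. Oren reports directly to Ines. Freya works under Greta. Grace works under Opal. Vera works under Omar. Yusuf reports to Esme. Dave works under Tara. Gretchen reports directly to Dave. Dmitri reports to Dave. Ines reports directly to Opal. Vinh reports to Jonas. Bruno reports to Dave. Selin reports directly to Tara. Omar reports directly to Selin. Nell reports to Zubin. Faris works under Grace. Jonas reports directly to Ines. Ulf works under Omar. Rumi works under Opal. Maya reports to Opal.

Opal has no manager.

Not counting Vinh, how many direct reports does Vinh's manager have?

1

Vinh reports to Jonas. Jonas's other direct reports are Kaia — 1 peer.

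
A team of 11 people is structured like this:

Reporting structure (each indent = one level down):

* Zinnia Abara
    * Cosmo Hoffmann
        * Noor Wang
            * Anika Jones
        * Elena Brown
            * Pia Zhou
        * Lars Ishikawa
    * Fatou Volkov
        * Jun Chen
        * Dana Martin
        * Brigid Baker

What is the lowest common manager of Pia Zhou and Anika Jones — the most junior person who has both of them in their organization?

Pia Zhou's chain of managers is Elena Brown, Cosmo Hoffmann, Zinnia Abara. Anika Jones's chain of managers is Noor Wang, Cosmo Hoffmann, Zinnia Abara. The first manager that appears in both chains is Cosmo Hoffmann.

Cosmo Hoffmann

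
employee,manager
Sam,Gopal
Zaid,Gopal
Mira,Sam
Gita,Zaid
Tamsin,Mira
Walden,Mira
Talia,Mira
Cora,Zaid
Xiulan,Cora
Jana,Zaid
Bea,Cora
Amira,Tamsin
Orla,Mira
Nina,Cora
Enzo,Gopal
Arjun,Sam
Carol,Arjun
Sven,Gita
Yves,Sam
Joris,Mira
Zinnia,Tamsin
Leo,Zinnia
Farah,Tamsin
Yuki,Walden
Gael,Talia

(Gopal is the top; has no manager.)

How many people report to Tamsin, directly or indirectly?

Tamsin directly manages Amira, Zinnia, Farah. Amira has no reports. Under Zinnia: Leo (1). Farah has no reports. So Tamsin's organization is 3 direct reports plus everyone under them: 1 + 2 + 1 = 4.

4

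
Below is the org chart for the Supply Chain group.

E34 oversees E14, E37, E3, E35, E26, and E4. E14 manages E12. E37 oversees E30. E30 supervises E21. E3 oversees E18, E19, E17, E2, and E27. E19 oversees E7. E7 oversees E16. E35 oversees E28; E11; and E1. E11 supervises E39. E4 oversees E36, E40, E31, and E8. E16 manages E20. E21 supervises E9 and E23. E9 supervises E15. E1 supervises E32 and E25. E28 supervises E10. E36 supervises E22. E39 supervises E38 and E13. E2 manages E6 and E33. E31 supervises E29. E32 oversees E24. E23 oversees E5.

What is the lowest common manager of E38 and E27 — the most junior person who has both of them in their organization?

E34

E38's chain of managers is E39, E11, E35, E34. E27's chain of managers is E3, E34. The first manager that appears in both chains is E34.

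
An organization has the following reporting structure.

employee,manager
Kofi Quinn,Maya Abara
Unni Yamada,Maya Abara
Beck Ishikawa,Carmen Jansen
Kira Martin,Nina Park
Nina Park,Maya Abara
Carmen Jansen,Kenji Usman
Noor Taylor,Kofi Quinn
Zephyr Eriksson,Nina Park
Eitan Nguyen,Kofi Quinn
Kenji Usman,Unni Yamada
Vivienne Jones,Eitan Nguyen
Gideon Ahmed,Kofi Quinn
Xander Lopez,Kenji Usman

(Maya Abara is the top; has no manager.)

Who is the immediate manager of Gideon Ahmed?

Kofi Quinn

Gideon Ahmed reports directly to Kofi Quinn.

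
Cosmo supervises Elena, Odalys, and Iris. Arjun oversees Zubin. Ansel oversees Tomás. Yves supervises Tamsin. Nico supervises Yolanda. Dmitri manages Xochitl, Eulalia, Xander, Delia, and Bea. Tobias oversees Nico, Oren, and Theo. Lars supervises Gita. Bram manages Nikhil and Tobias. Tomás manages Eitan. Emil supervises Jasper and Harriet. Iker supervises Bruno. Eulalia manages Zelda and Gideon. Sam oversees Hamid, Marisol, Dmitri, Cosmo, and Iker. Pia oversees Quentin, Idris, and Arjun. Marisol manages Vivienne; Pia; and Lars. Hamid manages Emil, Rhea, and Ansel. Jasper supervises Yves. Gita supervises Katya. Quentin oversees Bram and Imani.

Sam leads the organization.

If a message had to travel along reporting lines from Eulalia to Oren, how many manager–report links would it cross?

8

Eulalia is 2 levels below Sam, and Oren is 6 levels below Sam (their lowest common manager). The shortest path runs up from Eulalia to Sam and back down to Oren: 2 + 6 = 8 links.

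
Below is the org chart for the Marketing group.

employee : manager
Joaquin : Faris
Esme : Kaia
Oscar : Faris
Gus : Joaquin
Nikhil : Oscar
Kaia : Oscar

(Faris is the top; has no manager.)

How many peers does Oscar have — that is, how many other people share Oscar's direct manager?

1

Oscar reports to Faris. Faris's other direct reports are Joaquin — 1 peer.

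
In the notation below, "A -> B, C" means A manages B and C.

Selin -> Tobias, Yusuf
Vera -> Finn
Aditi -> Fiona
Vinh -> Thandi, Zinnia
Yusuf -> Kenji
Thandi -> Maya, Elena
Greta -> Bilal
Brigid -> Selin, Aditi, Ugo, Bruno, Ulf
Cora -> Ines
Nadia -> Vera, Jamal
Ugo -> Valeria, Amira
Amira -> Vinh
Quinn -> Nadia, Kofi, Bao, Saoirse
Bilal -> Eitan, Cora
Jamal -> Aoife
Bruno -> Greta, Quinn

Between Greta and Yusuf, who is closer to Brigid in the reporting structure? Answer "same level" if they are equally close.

same level

Both Greta and Yusuf are 2 levels below Brigid.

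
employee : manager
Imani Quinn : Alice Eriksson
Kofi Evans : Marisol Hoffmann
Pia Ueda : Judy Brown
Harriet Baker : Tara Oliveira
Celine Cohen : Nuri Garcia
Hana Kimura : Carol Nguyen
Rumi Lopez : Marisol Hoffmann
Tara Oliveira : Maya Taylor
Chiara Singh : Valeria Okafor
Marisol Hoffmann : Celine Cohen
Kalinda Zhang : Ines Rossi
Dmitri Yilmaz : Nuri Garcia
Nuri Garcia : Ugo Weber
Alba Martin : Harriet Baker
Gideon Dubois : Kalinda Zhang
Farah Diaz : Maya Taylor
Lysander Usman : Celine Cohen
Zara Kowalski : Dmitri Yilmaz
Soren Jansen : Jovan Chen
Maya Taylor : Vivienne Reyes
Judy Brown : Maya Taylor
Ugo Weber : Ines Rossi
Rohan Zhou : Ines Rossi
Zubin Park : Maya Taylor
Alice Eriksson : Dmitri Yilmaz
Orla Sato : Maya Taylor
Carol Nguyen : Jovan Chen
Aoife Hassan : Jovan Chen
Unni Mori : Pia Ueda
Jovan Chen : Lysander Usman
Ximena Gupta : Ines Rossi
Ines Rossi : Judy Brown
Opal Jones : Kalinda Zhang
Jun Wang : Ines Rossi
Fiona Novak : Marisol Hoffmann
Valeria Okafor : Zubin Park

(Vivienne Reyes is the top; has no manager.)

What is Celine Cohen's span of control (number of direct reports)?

2

Celine Cohen directly manages Lysander Usman, Marisol Hoffmann. That is 2 direct reports.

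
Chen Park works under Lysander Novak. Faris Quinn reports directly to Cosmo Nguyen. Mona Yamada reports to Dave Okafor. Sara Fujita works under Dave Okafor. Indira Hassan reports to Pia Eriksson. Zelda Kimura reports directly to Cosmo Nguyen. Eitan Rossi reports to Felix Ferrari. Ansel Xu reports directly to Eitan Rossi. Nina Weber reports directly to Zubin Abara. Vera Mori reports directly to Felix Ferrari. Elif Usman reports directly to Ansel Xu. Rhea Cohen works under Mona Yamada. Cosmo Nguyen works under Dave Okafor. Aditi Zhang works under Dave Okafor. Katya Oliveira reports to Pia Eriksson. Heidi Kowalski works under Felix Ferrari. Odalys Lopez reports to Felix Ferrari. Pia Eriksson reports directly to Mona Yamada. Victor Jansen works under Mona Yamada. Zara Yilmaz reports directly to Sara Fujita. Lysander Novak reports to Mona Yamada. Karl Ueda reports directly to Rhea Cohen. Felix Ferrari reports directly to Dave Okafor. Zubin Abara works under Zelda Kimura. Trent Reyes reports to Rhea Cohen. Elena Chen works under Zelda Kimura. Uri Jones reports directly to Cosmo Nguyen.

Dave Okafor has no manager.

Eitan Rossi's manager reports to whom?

Eitan Rossi reports to Felix Ferrari, and Felix Ferrari reports to Dave Okafor. So Eitan Rossi's skip-level manager is Dave Okafor.

Dave Okafor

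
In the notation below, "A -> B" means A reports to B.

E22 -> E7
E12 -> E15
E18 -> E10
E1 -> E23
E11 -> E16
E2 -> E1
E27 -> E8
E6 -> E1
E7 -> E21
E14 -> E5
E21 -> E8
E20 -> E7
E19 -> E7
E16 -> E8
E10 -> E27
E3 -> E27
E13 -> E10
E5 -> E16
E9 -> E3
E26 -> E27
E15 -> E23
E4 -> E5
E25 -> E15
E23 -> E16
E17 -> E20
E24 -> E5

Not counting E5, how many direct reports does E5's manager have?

2

E5 reports to E16. E16's other direct reports are E23, E11 — 2 peers.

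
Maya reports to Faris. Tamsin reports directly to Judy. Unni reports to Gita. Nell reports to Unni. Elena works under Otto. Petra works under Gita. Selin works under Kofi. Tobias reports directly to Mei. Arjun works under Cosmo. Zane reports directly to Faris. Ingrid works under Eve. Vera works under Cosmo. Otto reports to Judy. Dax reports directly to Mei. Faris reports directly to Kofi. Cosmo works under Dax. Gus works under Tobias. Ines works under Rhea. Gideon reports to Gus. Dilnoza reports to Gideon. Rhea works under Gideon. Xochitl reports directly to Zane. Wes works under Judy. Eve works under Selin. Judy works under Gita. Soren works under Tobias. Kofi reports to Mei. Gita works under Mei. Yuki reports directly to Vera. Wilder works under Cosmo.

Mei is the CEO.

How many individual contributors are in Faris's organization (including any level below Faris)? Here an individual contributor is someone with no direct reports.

The people in Faris's organization with no one reporting to them are Maya, Xochitl. That is 2.

2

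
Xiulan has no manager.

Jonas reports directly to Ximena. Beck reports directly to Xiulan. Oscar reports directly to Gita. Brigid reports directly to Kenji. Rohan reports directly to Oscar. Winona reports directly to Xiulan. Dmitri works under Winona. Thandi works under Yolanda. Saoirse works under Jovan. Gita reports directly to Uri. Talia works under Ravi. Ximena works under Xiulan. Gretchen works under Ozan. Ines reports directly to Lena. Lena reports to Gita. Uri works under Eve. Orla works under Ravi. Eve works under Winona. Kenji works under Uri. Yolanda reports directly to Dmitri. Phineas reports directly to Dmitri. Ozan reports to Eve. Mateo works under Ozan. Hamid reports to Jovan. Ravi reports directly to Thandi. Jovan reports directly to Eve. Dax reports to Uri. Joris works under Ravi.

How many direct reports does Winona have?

Winona directly manages Eve, Dmitri. That is 2 direct reports.

2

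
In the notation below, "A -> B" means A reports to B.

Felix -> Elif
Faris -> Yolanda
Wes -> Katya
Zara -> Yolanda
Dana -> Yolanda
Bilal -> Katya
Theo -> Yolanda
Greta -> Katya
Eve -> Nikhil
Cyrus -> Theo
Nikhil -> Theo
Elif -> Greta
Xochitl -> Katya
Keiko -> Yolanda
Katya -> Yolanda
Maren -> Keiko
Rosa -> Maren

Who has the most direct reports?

Direct-report counts: Yolanda has 6; Theo has 2; Nikhil has 1; Keiko has 1; Maren has 1; Katya has 4; Greta has 1; Elif has 1. The largest is 6, held by Yolanda.

Yolanda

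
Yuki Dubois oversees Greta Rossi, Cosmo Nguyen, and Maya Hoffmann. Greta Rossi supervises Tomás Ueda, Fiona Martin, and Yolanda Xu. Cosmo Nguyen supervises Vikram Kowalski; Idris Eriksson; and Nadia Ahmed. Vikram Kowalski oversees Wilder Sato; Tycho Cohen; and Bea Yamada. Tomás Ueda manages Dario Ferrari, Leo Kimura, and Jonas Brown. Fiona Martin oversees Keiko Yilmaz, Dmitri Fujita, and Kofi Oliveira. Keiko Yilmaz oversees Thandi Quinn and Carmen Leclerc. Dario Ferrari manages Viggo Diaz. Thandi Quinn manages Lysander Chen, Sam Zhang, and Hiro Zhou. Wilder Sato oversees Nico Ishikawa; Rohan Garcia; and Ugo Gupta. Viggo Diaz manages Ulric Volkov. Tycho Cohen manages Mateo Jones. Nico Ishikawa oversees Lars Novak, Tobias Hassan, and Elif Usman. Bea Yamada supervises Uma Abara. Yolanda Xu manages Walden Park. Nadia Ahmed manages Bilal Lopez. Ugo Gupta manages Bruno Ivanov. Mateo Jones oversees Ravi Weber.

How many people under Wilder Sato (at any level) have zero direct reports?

The people in Wilder Sato's organization with no one reporting to them are Bruno Ivanov, Rohan Garcia, Elif Usman, Tobias Hassan, Lars Novak. That is 5.

5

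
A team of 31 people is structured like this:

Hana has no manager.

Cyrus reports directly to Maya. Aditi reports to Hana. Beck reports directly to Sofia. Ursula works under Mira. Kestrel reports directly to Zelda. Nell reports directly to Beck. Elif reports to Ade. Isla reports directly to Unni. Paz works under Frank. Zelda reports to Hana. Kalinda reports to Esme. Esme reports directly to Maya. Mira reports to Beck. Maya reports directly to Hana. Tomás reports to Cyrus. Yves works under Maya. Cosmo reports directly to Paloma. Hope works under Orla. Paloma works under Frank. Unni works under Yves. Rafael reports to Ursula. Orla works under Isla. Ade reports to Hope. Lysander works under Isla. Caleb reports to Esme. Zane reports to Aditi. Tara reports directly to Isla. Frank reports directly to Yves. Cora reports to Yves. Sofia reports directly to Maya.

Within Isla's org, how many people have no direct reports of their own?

3

The people in Isla's organization with no one reporting to them are Tara, Lysander, Elif. That is 3.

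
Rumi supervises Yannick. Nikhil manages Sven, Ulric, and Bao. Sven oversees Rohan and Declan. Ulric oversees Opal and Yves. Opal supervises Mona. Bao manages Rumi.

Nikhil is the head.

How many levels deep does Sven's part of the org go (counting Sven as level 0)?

The longest chain under Sven runs Sven → Rohan, which is 1 level below Sven.

1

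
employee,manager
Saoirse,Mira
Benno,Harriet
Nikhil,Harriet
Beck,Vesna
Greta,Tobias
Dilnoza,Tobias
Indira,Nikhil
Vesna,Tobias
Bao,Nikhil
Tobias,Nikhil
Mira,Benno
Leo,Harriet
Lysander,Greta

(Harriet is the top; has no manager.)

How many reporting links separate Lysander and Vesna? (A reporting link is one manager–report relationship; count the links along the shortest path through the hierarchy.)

Lysander is 2 levels below Tobias, and Vesna is 1 level below Tobias (their lowest common manager). The shortest path runs up from Lysander to Tobias and back down to Vesna: 2 + 1 = 3 links.

3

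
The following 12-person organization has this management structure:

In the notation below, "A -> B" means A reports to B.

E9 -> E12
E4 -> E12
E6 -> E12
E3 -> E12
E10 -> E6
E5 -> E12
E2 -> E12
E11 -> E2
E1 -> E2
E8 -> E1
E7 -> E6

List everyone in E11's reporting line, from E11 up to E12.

E11 reports to E2. E2 reports to E12. E12 is at the top.

E11 -> E2 -> E12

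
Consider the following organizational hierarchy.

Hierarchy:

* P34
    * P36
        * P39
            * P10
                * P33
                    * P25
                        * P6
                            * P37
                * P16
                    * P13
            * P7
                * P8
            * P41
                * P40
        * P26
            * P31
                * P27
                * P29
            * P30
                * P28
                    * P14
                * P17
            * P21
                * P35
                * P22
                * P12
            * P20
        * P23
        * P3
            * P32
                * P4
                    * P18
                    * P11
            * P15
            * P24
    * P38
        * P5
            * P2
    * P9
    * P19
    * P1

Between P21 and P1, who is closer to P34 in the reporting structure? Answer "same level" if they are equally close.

P21 is 3 levels below P34; P1 is 1. P1 is higher.

P1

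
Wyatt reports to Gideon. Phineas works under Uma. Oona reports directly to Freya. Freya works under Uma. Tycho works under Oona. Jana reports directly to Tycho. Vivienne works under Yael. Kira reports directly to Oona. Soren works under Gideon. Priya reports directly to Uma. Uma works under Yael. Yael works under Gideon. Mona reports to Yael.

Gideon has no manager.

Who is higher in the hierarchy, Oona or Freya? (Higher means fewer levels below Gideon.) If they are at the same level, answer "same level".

Freya

Oona is 4 levels below Gideon; Freya is 3. Freya is higher.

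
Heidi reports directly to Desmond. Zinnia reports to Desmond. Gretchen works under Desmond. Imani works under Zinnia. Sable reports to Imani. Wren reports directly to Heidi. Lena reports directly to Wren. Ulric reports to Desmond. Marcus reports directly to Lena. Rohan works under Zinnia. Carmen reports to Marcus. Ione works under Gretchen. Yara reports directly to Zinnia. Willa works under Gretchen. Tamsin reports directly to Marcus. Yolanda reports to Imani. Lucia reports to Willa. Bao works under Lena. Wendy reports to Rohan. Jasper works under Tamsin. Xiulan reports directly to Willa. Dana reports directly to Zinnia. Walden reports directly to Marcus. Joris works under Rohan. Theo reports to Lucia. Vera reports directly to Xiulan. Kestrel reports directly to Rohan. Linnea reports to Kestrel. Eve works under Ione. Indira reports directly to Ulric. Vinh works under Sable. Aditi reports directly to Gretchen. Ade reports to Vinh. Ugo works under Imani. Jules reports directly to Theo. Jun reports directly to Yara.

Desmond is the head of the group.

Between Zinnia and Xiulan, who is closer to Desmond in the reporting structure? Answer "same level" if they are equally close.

Zinnia

Zinnia is 1 level below Desmond; Xiulan is 3. Zinnia is higher.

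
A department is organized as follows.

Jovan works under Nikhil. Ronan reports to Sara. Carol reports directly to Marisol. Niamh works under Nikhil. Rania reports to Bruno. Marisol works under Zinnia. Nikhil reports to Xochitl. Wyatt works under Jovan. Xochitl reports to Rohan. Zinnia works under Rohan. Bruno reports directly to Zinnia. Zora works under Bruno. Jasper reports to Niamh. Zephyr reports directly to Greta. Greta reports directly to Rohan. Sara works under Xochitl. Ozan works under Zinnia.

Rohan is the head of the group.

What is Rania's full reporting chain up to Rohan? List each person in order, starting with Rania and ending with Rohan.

Rania -> Bruno -> Zinnia -> Rohan

Rania reports to Bruno. Bruno reports to Zinnia. Zinnia reports to Rohan. Rohan is at the top.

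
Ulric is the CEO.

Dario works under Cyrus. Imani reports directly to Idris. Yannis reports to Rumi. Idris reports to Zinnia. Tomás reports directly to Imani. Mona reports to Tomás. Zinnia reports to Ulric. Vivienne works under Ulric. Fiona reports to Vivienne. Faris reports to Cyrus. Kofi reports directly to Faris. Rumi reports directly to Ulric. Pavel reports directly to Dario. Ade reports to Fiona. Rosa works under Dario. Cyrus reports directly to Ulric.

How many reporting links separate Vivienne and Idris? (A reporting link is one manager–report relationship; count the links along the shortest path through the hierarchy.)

3

Vivienne is 1 level below Ulric, and Idris is 2 levels below Ulric (their lowest common manager). The shortest path runs up from Vivienne to Ulric and back down to Idris: 1 + 2 = 3 links.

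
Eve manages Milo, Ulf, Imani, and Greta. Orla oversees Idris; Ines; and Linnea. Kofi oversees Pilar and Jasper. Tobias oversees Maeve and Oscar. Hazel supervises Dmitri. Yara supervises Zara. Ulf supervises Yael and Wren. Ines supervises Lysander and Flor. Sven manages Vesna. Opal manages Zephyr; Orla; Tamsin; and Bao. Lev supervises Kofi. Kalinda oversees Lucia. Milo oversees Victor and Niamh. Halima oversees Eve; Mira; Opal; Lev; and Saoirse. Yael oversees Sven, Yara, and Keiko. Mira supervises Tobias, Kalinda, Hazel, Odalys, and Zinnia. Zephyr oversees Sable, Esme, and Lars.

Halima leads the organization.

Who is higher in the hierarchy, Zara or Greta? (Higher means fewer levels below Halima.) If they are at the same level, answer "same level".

Zara is 5 levels below Halima; Greta is 2. Greta is higher.

Greta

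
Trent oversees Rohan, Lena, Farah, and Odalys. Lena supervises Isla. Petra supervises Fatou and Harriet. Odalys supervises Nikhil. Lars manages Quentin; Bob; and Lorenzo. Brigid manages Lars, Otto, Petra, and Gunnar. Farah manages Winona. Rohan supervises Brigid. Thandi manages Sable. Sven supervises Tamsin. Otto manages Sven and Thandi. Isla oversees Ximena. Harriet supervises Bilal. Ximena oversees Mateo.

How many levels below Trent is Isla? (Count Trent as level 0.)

Chain from Isla up to Trent: Isla → Lena → Trent. That is 2 steps up, so Isla is 2 levels below Trent.

2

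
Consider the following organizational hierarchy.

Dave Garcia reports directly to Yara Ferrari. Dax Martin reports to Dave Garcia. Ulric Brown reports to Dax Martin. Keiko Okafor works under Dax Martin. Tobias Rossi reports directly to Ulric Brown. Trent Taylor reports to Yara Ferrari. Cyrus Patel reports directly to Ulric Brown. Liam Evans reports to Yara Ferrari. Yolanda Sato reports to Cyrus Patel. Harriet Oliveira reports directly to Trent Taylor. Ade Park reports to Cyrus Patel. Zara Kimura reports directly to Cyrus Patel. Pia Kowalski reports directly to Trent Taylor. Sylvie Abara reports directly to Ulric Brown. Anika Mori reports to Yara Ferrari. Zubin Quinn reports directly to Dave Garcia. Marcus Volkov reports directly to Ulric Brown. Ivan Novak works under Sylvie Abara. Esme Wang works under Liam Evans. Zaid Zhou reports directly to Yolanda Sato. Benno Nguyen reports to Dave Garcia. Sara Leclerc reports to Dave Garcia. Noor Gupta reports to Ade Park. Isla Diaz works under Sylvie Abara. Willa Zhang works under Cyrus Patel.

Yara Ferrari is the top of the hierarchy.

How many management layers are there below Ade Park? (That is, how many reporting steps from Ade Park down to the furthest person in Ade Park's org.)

The longest chain under Ade Park runs Ade Park → Noor Gupta, which is 1 level below Ade Park.

1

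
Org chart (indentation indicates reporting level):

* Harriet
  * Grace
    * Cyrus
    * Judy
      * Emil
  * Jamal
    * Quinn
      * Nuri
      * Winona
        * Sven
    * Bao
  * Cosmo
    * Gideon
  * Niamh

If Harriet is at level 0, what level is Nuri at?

Chain from Nuri up to Harriet: Nuri → Quinn → Jamal → Harriet. That is 3 steps up, so Nuri is 3 levels below Harriet.

3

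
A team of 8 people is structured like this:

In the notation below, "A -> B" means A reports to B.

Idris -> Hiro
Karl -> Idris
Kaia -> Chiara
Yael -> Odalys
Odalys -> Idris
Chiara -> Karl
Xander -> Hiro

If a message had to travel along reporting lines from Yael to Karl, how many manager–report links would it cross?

3

Yael is 2 levels below Idris, and Karl is 1 level below Idris (their lowest common manager). The shortest path runs up from Yael to Idris and back down to Karl: 2 + 1 = 3 links.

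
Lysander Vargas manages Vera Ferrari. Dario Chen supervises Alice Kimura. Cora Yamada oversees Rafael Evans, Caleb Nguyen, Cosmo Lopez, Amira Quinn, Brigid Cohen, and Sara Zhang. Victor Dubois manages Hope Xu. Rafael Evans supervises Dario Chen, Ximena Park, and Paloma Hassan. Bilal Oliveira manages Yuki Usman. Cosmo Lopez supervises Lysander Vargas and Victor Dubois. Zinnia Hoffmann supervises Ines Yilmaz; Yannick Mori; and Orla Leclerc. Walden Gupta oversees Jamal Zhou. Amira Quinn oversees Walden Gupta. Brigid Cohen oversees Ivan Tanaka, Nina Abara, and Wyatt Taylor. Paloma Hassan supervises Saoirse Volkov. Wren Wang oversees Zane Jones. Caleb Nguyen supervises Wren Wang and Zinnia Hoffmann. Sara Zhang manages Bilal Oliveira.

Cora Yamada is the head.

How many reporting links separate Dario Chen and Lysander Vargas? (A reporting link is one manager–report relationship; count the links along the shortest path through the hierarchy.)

4

Dario Chen is 2 levels below Cora Yamada, and Lysander Vargas is 2 levels below Cora Yamada (their lowest common manager). The shortest path runs up from Dario Chen to Cora Yamada and back down to Lysander Vargas: 2 + 2 = 4 links.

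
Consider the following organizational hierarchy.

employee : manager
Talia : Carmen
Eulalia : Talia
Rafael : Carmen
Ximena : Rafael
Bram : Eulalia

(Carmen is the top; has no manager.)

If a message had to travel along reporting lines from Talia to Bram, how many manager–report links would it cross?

Bram is in Talia's organization: the chain from Bram up to Talia is Bram → Eulalia → Talia, which is 2 links.

2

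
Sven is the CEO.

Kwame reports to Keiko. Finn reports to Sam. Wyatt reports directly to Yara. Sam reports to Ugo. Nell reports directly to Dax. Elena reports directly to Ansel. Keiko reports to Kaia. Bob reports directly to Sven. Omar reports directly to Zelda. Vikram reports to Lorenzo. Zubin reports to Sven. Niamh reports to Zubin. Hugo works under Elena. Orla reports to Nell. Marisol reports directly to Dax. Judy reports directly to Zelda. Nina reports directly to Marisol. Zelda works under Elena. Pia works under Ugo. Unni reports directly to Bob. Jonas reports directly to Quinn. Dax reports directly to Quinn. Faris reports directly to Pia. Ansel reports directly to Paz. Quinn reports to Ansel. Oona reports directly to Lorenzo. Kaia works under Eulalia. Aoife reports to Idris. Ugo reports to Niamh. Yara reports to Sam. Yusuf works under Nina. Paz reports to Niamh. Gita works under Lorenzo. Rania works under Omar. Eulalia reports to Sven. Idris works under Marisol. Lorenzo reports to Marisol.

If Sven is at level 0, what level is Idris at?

Chain from Idris up to Sven: Idris → Marisol → Dax → Quinn → Ansel → Paz → Niamh → Zubin → Sven. That is 8 steps up, so Idris is 8 levels below Sven.

8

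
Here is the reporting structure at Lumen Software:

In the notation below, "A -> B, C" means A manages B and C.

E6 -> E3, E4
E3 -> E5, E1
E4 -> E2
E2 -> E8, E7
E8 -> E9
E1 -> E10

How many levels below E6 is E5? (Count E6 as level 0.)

Chain from E5 up to E6: E5 → E3 → E6. That is 2 steps up, so E5 is 2 levels below E6.

2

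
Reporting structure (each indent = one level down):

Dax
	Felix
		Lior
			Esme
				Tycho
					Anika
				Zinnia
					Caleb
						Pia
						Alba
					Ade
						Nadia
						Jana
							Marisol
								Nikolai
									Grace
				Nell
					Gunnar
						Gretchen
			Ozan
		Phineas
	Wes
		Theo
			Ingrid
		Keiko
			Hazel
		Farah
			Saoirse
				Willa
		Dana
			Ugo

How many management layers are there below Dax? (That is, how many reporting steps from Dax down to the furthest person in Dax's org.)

9

The longest chain under Dax runs Dax → Felix → Lior → Esme → Zinnia → Ade → Jana → Marisol → Nikolai → Grace, which is 9 levels below Dax.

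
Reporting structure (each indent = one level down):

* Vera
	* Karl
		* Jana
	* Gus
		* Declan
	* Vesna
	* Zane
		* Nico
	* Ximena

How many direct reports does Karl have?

Karl directly manages Jana. That is 1 direct report.

1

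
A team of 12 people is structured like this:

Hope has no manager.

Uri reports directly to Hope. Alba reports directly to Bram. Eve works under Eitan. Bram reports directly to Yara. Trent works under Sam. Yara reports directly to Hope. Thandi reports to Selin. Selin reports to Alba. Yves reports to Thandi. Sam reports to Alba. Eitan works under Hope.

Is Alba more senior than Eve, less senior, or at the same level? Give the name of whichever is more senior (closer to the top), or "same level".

Alba is 3 levels below Hope; Eve is 2. Eve is higher.

Eve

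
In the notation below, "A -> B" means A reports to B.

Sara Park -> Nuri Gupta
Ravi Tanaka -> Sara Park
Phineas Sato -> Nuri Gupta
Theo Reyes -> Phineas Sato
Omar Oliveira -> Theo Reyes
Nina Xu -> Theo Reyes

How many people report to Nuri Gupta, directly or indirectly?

6

Nuri Gupta directly manages Sara Park, Phineas Sato. Under Sara Park: Ravi Tanaka (1). Under Phineas Sato: Theo Reyes, Nina Xu, Omar Oliveira (3). So Nuri Gupta's organization is 2 direct reports plus everyone under them: 2 + 4 = 6.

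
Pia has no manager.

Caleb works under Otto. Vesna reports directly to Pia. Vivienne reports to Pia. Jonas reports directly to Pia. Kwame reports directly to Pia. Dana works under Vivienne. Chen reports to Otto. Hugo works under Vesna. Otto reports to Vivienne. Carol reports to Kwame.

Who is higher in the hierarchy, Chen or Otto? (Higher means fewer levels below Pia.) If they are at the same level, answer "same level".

Chen is 3 levels below Pia; Otto is 2. Otto is higher.

Otto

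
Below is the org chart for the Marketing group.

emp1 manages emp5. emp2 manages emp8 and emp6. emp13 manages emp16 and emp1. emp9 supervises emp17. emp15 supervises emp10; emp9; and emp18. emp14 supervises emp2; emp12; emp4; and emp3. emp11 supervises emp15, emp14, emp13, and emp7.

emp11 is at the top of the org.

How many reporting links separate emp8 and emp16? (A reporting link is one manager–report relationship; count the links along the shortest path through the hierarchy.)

5

emp8 is 3 levels below emp11, and emp16 is 2 levels below emp11 (their lowest common manager). The shortest path runs up from emp8 to emp11 and back down to emp16: 3 + 2 = 5 links.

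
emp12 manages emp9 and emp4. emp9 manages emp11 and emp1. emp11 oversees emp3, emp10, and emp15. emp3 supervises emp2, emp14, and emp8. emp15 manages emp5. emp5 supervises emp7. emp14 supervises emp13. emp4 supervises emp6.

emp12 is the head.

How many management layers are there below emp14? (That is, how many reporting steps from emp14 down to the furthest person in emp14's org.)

The longest chain under emp14 runs emp14 → emp13, which is 1 level below emp14.

1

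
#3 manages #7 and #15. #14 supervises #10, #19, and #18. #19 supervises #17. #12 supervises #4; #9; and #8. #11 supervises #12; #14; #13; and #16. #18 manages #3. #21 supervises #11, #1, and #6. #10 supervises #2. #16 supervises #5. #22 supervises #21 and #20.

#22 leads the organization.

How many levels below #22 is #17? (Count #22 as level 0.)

Chain from #17 up to #22: #17 → #19 → #14 → #11 → #21 → #22. That is 5 steps up, so #17 is 5 levels below #22.

5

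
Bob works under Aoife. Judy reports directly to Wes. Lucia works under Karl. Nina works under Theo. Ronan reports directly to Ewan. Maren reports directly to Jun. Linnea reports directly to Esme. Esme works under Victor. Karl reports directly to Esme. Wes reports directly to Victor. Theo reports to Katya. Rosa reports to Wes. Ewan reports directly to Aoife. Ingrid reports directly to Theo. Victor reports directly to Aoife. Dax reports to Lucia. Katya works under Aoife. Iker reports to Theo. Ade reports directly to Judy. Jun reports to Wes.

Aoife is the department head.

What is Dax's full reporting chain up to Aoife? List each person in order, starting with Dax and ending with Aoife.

Dax -> Lucia -> Karl -> Esme -> Victor -> Aoife

Dax reports to Lucia. Lucia reports to Karl. Karl reports to Esme. Esme reports to Victor. Victor reports to Aoife. Aoife is at the top.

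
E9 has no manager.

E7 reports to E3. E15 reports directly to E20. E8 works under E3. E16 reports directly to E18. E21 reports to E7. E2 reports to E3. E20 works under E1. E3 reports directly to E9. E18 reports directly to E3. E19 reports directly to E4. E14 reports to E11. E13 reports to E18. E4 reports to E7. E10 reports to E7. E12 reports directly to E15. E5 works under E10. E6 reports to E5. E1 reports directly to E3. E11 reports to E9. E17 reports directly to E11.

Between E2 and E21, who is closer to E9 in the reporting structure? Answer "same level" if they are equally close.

E2 is 2 levels below E9; E21 is 3. E2 is higher.

E2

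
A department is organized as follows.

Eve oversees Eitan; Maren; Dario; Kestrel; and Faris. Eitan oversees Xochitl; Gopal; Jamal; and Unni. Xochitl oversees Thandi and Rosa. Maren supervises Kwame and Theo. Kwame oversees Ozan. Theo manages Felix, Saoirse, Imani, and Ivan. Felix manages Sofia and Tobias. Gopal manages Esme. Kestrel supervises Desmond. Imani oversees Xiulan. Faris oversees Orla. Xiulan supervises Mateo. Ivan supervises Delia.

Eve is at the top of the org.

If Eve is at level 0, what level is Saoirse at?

Chain from Saoirse up to Eve: Saoirse → Theo → Maren → Eve. That is 3 steps up, so Saoirse is 3 levels below Eve.

3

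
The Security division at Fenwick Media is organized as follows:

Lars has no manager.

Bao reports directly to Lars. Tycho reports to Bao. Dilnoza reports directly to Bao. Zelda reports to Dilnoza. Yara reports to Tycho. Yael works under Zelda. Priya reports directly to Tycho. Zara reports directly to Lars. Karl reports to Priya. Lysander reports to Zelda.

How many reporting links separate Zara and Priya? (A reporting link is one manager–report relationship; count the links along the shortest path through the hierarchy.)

Zara is 1 level below Lars, and Priya is 3 levels below Lars (their lowest common manager). The shortest path runs up from Zara to Lars and back down to Priya: 1 + 3 = 4 links.

4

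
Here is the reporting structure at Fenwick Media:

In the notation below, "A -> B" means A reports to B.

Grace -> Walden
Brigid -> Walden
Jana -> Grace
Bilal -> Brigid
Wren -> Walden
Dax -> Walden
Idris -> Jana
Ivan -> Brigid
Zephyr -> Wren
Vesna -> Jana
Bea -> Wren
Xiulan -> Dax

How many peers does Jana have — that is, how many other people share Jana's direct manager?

Jana reports to Grace, and Grace has no other direct reports. Jana has 0 peers.

0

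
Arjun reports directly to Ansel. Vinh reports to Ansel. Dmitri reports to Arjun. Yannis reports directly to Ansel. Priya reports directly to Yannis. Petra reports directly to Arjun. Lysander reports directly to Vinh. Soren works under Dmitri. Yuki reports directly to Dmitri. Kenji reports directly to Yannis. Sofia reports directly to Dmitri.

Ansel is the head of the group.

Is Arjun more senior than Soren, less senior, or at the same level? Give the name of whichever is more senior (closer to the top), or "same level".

Arjun is 1 level below Ansel; Soren is 3. Arjun is higher.

Arjun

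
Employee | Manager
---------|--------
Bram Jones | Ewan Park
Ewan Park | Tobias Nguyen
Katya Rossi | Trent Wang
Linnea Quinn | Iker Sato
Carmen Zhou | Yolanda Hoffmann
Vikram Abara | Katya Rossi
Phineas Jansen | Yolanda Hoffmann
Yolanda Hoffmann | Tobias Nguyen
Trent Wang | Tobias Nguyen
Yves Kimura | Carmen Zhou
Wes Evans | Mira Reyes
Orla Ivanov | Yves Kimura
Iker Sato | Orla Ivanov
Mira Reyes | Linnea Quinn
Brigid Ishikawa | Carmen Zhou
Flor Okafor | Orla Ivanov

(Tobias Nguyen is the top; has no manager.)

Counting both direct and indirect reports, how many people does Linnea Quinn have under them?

Linnea Quinn directly manages Mira Reyes. Under Mira Reyes: Wes Evans (1). That's 2 in total.

2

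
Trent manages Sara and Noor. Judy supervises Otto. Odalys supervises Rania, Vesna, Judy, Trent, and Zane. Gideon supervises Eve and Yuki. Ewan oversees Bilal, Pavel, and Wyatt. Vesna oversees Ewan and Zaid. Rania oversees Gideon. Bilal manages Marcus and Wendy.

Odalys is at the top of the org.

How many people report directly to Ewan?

Ewan directly manages Bilal, Pavel, Wyatt. That is 3 direct reports.

3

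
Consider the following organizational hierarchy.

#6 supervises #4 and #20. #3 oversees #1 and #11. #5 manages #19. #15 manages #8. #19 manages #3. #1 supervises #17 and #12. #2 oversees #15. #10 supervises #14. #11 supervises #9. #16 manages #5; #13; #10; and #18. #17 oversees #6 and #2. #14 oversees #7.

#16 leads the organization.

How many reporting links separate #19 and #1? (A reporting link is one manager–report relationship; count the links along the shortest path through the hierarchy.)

#1 is in #19's organization: the chain from #1 up to #19 is #1 → #3 → #19, which is 2 links.

2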